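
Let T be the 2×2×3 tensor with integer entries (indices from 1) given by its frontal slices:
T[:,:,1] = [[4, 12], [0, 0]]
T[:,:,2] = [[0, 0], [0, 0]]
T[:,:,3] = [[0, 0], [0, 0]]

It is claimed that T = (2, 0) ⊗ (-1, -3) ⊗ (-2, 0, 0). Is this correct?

Yes

Reconstruct entrywise from the claimed factors. For example, T[1,2,3] = 0 and Σₗ aₗ[1]bₗ[2]cₗ[3] = (2)·(-3)·(0) = 0; checking all 12 entries, every one matches. The claim holds.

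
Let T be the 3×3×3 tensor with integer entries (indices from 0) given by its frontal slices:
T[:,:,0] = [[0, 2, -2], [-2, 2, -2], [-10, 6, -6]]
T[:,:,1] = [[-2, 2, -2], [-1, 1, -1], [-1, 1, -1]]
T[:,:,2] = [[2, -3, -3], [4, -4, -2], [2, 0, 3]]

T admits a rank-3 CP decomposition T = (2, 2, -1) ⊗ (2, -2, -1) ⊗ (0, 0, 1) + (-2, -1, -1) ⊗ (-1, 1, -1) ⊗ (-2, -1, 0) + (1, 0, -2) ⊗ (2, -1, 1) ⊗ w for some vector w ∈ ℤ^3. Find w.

w = (2, 0, -1)

Subtract the known terms from T to get the rank-1 residual R = (1, 0, -2) ⊗ (2, -1, 1) ⊗ w, so R[i,j,k] = a[i]·b[j]·w[k]. Pick indices with nonzero a[0]·b[0] = (1)·(2) = 2. Only the fibre through (0,0,·) is needed: R[0,0,:] = T[0,0,:] − Σₗ aₗ[0]bₗ[0]cₗ = [0, -2, 2] − (2)·(2)·(0, 0, 1) − (-2)·(-1)·(-2, -1, 0) = [4, 0, -2]. Then w[k] = R[0,0,k] / 2 for each k, giving w = [4, 0, -2] / 2 = (2, 0, -1).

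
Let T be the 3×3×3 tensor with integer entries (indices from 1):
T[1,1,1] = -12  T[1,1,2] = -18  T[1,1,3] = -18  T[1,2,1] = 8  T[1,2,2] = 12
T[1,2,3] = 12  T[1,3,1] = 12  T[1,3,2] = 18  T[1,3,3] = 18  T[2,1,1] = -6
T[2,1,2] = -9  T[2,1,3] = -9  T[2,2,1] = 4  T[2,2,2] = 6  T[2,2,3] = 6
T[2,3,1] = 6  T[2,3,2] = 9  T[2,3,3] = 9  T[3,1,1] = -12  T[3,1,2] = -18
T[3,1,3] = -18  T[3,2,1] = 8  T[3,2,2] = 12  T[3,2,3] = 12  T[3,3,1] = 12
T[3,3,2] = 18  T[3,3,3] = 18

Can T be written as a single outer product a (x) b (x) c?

Yes

If T = a (x) b (x) c then every fibre of T is a multiple of the corresponding factor, so read the factors off the fibres through the nonzero entry T[1,1,1] = -12.
The mode-1 fibre T[:,1,1] = [-12, -6, -12] gives a = [2, 1, 2] (primitive direction); the mode-2 fibre T[1,:,1] = [-12, 8, 12] gives b = [3, -2, -3]; then c[k] = T[1,1,k] / (a[1]·b[1]) = [-12, -18, -18] / 6 = [-2, -3, -3].
Expanding [2, 1, 2] (x) [3, -2, -3] (x) [-2, -3, -3] reproduces all 27 entries of T, so T = [2, 1, 2] (x) [3, -2, -3] (x) [-2, -3, -3] and rank(T) ≤ 1.
Equivalently every frontal slice T[:,:,k] is c[k] times the rank-1 matrix [2, 1, 2] (x) [3, -2, -3]. So T has rank 1 (it is nonzero).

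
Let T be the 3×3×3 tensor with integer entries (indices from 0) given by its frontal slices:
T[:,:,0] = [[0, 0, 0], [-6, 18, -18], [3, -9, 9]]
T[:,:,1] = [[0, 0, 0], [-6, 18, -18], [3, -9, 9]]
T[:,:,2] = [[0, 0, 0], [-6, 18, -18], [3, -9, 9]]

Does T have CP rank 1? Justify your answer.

If T = a ⊗ b ⊗ c then every fibre of T is a multiple of the corresponding factor, so read the factors off the fibres through the nonzero entry T[1,0,0] = -6.
The mode-1 fibre T[:,0,0] = [0, -6, 3] gives a = [0, 2, -1] (primitive direction); the mode-2 fibre T[1,:,0] = [-6, 18, -18] gives b = [1, -3, 3]; then c[k] = T[1,0,k] / (a[1]·b[0]) = [-6, -6, -6] / 2 = [-3, -3, -3].
Expanding [0, 2, -1] ⊗ [1, -3, 3] ⊗ [-3, -3, -3] reproduces all 27 entries of T, so T = [0, 2, -1] ⊗ [1, -3, 3] ⊗ [-3, -3, -3] and rank(T) ≤ 1.
Equivalently every frontal slice T[:,:,k] is c[k] times the rank-1 matrix [0, 2, -1] ⊗ [1, -3, 3]. So T has rank 1 (it is nonzero).

Yes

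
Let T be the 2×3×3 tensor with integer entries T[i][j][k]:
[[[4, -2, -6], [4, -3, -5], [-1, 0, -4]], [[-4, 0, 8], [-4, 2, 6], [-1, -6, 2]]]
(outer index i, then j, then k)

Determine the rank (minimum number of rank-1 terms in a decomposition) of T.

Lower bound: the mode-3 unfolding of T (rows indexed by k, columns by (i,j) = (0,0), (0,1), (0,2), (1,0), (1,1), (1,2)) is [[4, 4, -1, -4, -4, -1], [-2, -3, 0, 0, 2, -6], [-6, -5, -4, 8, 6, 2]].
There the 3×3 minor on rows k ∈ {0, 1, 2}, columns (i,j) ∈ {(0,0), (0,1), (0,2)} is det [[4, 4, -1], [-2, -3, 0], [-6, -5, -4]] = 24 ≠ 0, so this unfolding has rank ≥ 3; CP rank is at least every unfolding rank, so rank(T) ≥ 3. (This is only a lower bound: in general the CP rank may exceed every unfolding rank, so we still need to exhibit 3 rank-1 terms summing to T.)
Upper bound: T is a sum of 3 rank-1 terms, T = (1, -2) ⊗ (2, 1, 2) ⊗ (0, 1, -1) + (1, -1) ⊗ (1, 1, 0) ⊗ (4, -4, -4) + (1, 1) ⊗ (0, 0, 1) ⊗ (-1, -2, -2) (written with every a and b primitive with positive leading entry and the scale carried by c; CP decompositions are not unique, and this one is verified by expanding entrywise), so rank(T) ≤ 3.
These bounds meet, so rank(T) = 3.

3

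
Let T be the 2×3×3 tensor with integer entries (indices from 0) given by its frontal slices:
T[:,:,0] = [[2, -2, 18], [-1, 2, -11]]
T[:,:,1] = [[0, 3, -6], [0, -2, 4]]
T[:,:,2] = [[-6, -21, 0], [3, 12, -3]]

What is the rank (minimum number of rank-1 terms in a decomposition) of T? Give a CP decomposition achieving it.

rank(T) = 2

Lower bound: the mode-1 unfolding of T (rows indexed by i, columns by (j,k) = (0,0), (0,1), (0,2), (1,0), (1,1), (1,2), (2,0), (2,1), (2,2)) is [[2, 0, -6, -2, 3, -21, 18, -6, 0], [-1, 0, 3, 2, -2, 12, -11, 4, -3]].
There the 2×2 minor on rows i ∈ {0, 1}, columns (j,k) ∈ {(0,0), (1,0)} is det [[2, -2], [-1, 2]] = 2 ≠ 0, so this unfolding has rank ≥ 2; CP rank is at least every unfolding rank, so rank(T) ≥ 2. (Unfolding ranks only ever bound the CP rank from below — rank(T) can be strictly larger than all of them — so the matching upper bound has to come from an explicit 2-term decomposition.)
Upper bound — finding two terms. Write S_k = T[:,:,k] for the frontal slices: S₀ = [[2, -2, 18], [-1, 2, -11]], S₁ = [[0, 3, -6], [0, -2, 4]], S₂ = [[-6, -21, 0], [3, 12, -3]].
If T = a₁ ∘ b₁ ∘ c₁ + a₂ ∘ b₂ ∘ c₂ then each S_k = c₁[k]·a₁b₁ᵀ + c₂[k]·a₂b₂ᵀ. S₀ and S₁ are linearly independent, so a₁b₁ᵀ and a₂b₂ᵀ must span the same plane of matrices: they are the rank-1 matrices of the form x·S₀ + y·S₁.
The 2×2 minor of x·S₀ + y·S₁ on rows {0,1}, columns {0,1} is 2·x² − xy = (2·x − y)(x), vanishing at (x:y) = (1:2) and (0:1).
M₁ = S₀ + 2·S₁ = [[2, 4, 6], [-1, -2, -3]] = [2, -1][1, 2, 3]ᵀ and M₂ = S₁ = [[0, 3, -6], [0, -2, 4]] = [3, -2][0, 1, -2]ᵀ, so take a₁ = [2, -1], b₁ = [1, 2, 3], a₂ = [3, -2], b₂ = [0, 1, -2].
Each slice is an integer combination of E₁ = a₁b₁ᵀ and E₂ = a₂b₂ᵀ: S₀ = E₁ − 2·E₂, S₁ = E₂, S₂ = −3·E₁ − 3·E₂; reading off coefficients, c₁ = [1, 0, -3] and c₂ = [-2, 1, -3].
Hence T = [2, -1] ∘ [1, 2, 3] ∘ [1, 0, -3] + [3, -2] ∘ [0, 1, -2] ∘ [-2, 1, -3], so rank(T) ≤ 2.
These bounds meet, so rank(T) = 2.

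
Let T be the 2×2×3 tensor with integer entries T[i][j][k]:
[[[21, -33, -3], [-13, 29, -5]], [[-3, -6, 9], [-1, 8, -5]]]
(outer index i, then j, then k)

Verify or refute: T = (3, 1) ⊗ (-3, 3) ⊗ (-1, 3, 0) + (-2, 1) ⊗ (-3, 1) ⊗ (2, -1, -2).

No

Reconstruct entry (0,0,2) from the claimed factors: Σₗ aₗ[0]bₗ[0]cₗ[2] = (3)·(-3)·(0) + (-2)·(-3)·(-2) = -12, but T[0,0,2] = -3. The claim is false.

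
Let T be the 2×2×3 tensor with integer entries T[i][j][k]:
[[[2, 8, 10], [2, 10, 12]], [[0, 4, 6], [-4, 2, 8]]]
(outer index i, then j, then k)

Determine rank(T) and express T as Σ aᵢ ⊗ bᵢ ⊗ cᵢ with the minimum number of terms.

Lower bound: the mode-3 unfolding of T (rows indexed by k, columns by (i,j) = (0,0), (0,1), (1,0), (1,1)) is [[2, 2, 0, -4], [8, 10, 4, 2], [10, 12, 6, 8]].
There the 3×3 minor on rows k ∈ {0, 1, 2}, columns (i,j) ∈ {(0,0), (0,1), (1,0)} is det [[2, 2, 0], [8, 10, 4], [10, 12, 6]] = 8 ≠ 0, so this unfolding has rank ≥ 3; CP rank is at least every unfolding rank, so rank(T) ≥ 3. (Flattening ranks never certify an upper bound on CP rank; for that we must actually write T with 3 rank-1 terms.)
Upper bound: T is a sum of 3 rank-1 terms, T = (1, -1) ⊗ (0, 1) ⊗ (2, 2, 0) + (1, 1) ⊗ (1, 2) ⊗ (-2, 0, 2) + (2, 1) ⊗ (1, 1) ⊗ (2, 4, 4) (written with every a and b primitive with positive leading entry and the scale carried by c; CP decompositions are not unique, and this one is verified by expanding entrywise), so rank(T) ≤ 3.
These bounds meet, so rank(T) = 3.

rank(T) = 3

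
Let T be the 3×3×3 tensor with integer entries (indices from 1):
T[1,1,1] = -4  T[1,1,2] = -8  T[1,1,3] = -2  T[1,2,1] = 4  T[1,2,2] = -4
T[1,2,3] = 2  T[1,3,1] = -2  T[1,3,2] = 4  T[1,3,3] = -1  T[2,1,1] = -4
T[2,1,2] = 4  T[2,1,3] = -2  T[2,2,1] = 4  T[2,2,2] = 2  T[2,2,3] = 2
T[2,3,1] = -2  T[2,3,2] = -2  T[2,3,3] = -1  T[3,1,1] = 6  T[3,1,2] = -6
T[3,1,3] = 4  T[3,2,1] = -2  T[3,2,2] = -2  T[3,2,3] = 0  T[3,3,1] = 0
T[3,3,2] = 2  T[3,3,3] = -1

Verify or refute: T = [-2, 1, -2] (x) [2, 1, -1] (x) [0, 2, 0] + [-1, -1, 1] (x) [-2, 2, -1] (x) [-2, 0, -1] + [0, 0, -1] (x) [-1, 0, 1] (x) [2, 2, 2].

No

Reconstruct entry (3,2,1) from the claimed factors: Σₗ aₗ[3]bₗ[2]cₗ[1] = (-2)·(1)·(0) + (1)·(2)·(-2) + (-1)·(0)·(2) = -4, but T[3,2,1] = -2. The claim is false.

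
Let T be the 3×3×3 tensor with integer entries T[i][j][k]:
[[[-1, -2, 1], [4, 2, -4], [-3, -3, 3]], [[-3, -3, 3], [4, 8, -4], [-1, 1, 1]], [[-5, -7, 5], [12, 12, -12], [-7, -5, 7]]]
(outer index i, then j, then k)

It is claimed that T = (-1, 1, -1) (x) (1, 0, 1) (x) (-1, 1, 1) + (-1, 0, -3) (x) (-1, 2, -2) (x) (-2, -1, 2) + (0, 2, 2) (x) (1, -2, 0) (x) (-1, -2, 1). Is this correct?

Reconstruct entry (2,0,0) from the claimed factors: Σₗ aₗ[2]bₗ[0]cₗ[0] = (-1)·(1)·(-1) + (-3)·(-1)·(-2) + (2)·(1)·(-1) = -7, but T[2,0,0] = -5. The claim is false.

No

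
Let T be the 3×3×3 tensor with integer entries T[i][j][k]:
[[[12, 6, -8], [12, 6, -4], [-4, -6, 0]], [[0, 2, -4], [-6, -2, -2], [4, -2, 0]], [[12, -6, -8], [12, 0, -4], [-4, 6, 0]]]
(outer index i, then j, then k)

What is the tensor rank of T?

3

Lower bound: the mode-3 unfolding of T (rows indexed by k, columns by (i,j) = (0,0), (0,1), (0,2), (1,0), (1,1), (1,2), (2,0), (2,1), (2,2)) is [[12, 12, -4, 0, -6, 4, 12, 12, -4], [6, 6, -6, 2, -2, -2, -6, 0, 6], [-8, -4, 0, -4, -2, 0, -8, -4, 0]].
There the 3×3 minor on rows k ∈ {0, 1, 2}, columns (i,j) ∈ {(0,0), (0,1), (0,2)} is det [[12, 12, -4], [6, 6, -6], [-8, -4, 0]] = 192 ≠ 0, so this unfolding has rank ≥ 3; CP rank is at least every unfolding rank, so rank(T) ≥ 3. (Unfolding ranks only ever bound the CP rank from below — rank(T) can be strictly larger than all of them — so the matching upper bound has to come from an explicit 3-term decomposition.)
Upper bound: T is a sum of 3 rank-1 terms, T = [1, -1, 1] ⊗ [1, 2, -1] ⊗ [4, 2, 0] + [1, 1, -2] ⊗ [2, 1, -2] ⊗ [0, 2, 0] + [2, 1, 2] ⊗ [2, 1, 0] ⊗ [2, 0, -2] (written with every a and b primitive with positive leading entry and the scale carried by c; CP decompositions are not unique, and this one is verified by expanding entrywise), so rank(T) ≤ 3.
These bounds meet, so rank(T) = 3.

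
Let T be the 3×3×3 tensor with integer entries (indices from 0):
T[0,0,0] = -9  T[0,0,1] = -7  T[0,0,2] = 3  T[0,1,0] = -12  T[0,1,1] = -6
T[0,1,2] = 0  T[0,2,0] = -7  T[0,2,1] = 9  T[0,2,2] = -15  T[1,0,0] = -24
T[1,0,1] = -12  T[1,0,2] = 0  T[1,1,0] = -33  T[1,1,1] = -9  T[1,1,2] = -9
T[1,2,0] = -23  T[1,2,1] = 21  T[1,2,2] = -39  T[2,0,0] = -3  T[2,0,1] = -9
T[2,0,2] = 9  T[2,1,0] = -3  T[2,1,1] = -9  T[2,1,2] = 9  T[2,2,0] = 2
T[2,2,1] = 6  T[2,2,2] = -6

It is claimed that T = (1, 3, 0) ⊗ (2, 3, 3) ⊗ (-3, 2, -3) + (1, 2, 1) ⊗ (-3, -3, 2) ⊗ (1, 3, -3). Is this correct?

No

Reconstruct entry (0,0,1) from the claimed factors: Σₗ aₗ[0]bₗ[0]cₗ[1] = (1)·(2)·(2) + (1)·(-3)·(3) = -5, but T[0,0,1] = -7. The claim is false.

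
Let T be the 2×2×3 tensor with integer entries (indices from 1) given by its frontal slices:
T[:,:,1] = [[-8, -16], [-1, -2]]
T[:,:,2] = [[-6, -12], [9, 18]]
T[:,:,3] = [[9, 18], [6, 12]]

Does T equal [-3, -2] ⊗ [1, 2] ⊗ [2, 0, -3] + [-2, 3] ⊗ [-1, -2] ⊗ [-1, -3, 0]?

Reconstruct entrywise from the claimed factors. For example, T[1,2,3] = 18 and Σₗ aₗ[1]bₗ[2]cₗ[3] = (-3)·(2)·(-3) + (-2)·(-2)·(0) = 18; checking all 12 entries, every one matches. The claim holds.

Yes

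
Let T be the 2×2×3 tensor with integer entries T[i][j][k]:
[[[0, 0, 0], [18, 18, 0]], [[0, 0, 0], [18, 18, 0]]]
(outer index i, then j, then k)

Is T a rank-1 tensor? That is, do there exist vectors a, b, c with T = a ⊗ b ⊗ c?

If T = a ⊗ b ⊗ c then every fibre of T is a multiple of the corresponding factor, so read the factors off the fibres through the nonzero entry T[0,1,0] = 18.
The mode-1 fibre T[:,1,0] = [18, 18] gives a = [1, 1] (primitive direction); the mode-2 fibre T[0,:,0] = [0, 18] gives b = [0, 1]; then c[k] = T[0,1,k] / (a[0]·b[1]) = [18, 18, 0] / 1 = [18, 18, 0].
Expanding [1, 1] ⊗ [0, 1] ⊗ [18, 18, 0] reproduces all 12 entries of T, so T = [1, 1] ⊗ [0, 1] ⊗ [18, 18, 0] and rank(T) ≤ 1.
Equivalently every frontal slice T[:,:,k] is c[k] times the rank-1 matrix [1, 1] ⊗ [0, 1]. So T has rank 1 (it is nonzero).

Yes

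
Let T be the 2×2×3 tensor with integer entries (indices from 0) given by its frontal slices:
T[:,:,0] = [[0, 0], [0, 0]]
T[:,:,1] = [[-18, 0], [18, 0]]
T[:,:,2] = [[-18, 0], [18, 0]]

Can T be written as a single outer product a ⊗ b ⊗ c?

Yes

If T = a ⊗ b ⊗ c then every fibre of T is a multiple of the corresponding factor, so read the factors off the fibres through the nonzero entry T[0,0,1] = -18.
The mode-1 fibre T[:,0,1] = [-18, 18] gives a = [1, -1] (primitive direction); the mode-2 fibre T[0,:,1] = [-18, 0] gives b = [1, 0]; then c[k] = T[0,0,k] / (a[0]·b[0]) = [0, -18, -18] / 1 = [0, -18, -18].
Expanding [1, -1] ⊗ [1, 0] ⊗ [0, -18, -18] reproduces all 12 entries of T, so T = [1, -1] ⊗ [1, 0] ⊗ [0, -18, -18] and rank(T) ≤ 1.
Equivalently every frontal slice T[:,:,k] is c[k] times the rank-1 matrix [1, -1] ⊗ [1, 0]. So T has rank 1 (it is nonzero).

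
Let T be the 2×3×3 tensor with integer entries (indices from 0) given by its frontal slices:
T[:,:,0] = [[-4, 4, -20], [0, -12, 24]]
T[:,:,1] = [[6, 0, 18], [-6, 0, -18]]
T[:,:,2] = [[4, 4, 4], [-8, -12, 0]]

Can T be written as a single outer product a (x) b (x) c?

No

The mode-3 unfolding of T (rows indexed by k, columns by (i,j) = (0,0), (0,1), (0,2), (1,0), (1,1), (1,2)) is [[-4, 4, -20, 0, -12, 24], [6, 0, 18, -6, 0, -18], [4, 4, 4, -8, -12, 0]].
There the 2×2 minor on rows k ∈ {0, 1}, columns (i,j) ∈ {(0,0), (0,1)} is det [[-4, 4], [6, 0]] = -24 ≠ 0, so this unfolding has rank ≥ 2; CP rank is at least every unfolding rank, so rank(T) ≥ 2.
In particular rank(T) ≥ 2 > 1, so T is not rank-1.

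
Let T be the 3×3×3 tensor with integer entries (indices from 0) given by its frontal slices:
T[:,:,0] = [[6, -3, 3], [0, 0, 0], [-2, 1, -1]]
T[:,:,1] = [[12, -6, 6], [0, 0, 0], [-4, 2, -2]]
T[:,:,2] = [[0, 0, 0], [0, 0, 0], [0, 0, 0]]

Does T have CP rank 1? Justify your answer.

The mode-1 fibre T[:,0,0] = [6, 0, -2] gives a = [3, 0, -1] (primitive direction); the mode-2 fibre T[0,:,0] = [6, -3, 3] gives b = [2, -1, 1]; then c[k] = T[0,0,k] / (a[0]·b[0]) = [6, 12, 0] / 6 = [1, 2, 0].
Expanding [3, 0, -1] ⊗ [2, -1, 1] ⊗ [1, 2, 0] reproduces all 27 entries of T, so T = [3, 0, -1] ⊗ [2, -1, 1] ⊗ [1, 2, 0] and rank(T) ≤ 1.
Equivalently every frontal slice T[:,:,k] is c[k] times the rank-1 matrix [3, 0, -1] ⊗ [2, -1, 1]. So T has rank 1 (it is nonzero).

Yes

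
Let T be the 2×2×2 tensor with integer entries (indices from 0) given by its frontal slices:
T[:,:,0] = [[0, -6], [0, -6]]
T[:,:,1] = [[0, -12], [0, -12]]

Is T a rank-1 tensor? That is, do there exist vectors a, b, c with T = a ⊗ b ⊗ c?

If T = a ⊗ b ⊗ c then every fibre of T is a multiple of the corresponding factor, so read the factors off the fibres through the nonzero entry T[0,1,0] = -6.
The mode-1 fibre T[:,1,0] = [-6, -6] gives a = [1, 1] (primitive direction); the mode-2 fibre T[0,:,0] = [0, -6] gives b = [0, 1]; then c[k] = T[0,1,k] / (a[0]·b[1]) = [-6, -12] / 1 = [-6, -12].
Expanding [1, 1] ⊗ [0, 1] ⊗ [-6, -12] reproduces all 8 entries of T, so T = [1, 1] ⊗ [0, 1] ⊗ [-6, -12] and rank(T) ≤ 1.
Equivalently every frontal slice T[:,:,k] is c[k] times the rank-1 matrix [1, 1] ⊗ [0, 1]. So T has rank 1 (it is nonzero).

Yes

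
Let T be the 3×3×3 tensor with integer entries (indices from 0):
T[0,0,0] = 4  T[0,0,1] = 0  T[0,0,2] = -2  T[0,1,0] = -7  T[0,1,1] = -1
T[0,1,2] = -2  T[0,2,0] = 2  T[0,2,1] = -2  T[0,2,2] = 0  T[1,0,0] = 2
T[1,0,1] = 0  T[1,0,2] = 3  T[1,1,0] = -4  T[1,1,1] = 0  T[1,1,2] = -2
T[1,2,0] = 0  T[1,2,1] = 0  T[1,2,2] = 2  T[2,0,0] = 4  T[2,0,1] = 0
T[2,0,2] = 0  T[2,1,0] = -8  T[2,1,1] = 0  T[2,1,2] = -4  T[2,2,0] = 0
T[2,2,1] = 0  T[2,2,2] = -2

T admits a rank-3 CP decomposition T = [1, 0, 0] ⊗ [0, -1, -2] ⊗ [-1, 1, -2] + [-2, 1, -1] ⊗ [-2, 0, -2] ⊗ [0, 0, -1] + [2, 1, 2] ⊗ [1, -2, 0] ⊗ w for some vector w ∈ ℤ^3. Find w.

Subtract the known terms from T to get the rank-1 residual R = [2, 1, 2] ⊗ [1, -2, 0] ⊗ w, so R[i,j,k] = a[i]·b[j]·w[k]. Pick indices with nonzero a[0]·b[0] = (2)·(1) = 2. Only the fibre through (0,0,·) is needed: R[0,0,:] = T[0,0,:] − Σₗ aₗ[0]bₗ[0]cₗ = [4, 0, -2] − (1)·(0)·[-1, 1, -2] − (-2)·(-2)·[0, 0, -1] = [4, 0, 2]. Then w[k] = R[0,0,k] / 2 for each k, giving w = [4, 0, 2] / 2 = [2, 0, 1].

w = [2, 0, 1]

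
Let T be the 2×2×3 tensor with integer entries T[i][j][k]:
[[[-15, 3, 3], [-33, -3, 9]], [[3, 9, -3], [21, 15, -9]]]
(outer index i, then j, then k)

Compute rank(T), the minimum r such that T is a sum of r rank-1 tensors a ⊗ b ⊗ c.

Lower bound: the mode-1 unfolding of T (rows indexed by i, columns by (j,k) = (0,0), (0,1), (0,2), (1,0), (1,1), (1,2)) is [[-15, 3, 3, -33, -3, 9], [3, 9, -3, 21, 15, -9]].
There the 2×2 minor on rows i ∈ {0, 1}, columns (j,k) ∈ {(0,0), (0,1)} is det [[-15, 3], [3, 9]] = -144 ≠ 0, so this unfolding has rank ≥ 2; CP rank is at least every unfolding rank, so rank(T) ≥ 2. (Unfolding ranks only ever bound the CP rank from below — rank(T) can be strictly larger than all of them — so the matching upper bound has to come from an explicit 2-term decomposition.)
Upper bound — finding two terms. Write S_k = T[:,:,k] for the frontal slices: S₀ = [[-15, -33], [3, 21]], S₁ = [[3, -3], [9, 15]], S₂ = [[3, 9], [-3, -9]].
If T = a₁ ⊗ b₁ ⊗ c₁ + a₂ ⊗ b₂ ⊗ c₂ then each S_k = c₁[k]·a₁b₁ᵀ + c₂[k]·a₂b₂ᵀ. S₀ and S₁ are linearly independent, so a₁b₁ᵀ and a₂b₂ᵀ must span the same plane of matrices: they are the rank-1 matrices of the form x·S₀ + y·S₁.
det(x·S₀ + y·S₁) is −216·x² + 144·xy + 72·y² = (-72)·(x − y)(3·x + y), vanishing at (x:y) = (1:1) and (1:-3).
M₁ = S₀ + S₁ = [[-12, -36], [12, 36]] = (-12)·(1, -1)(1, 3)ᵀ and M₂ = S₀ − 3·S₁ = [[-24, -24], [-24, -24]] = (-24)·(1, 1)(1, 1)ᵀ, so take a₁ = (1, -1), b₁ = (1, 3), a₂ = (1, 1), b₂ = (1, 1).
Each slice is an integer combination of E₁ = a₁b₁ᵀ and E₂ = a₂b₂ᵀ: S₀ = −9·E₁ − 6·E₂, S₁ = −3·E₁ + 6·E₂, S₂ = 3·E₁; reading off coefficients, c₁ = (-9, -3, 3) and c₂ = (-6, 6, 0).
Hence T = (1, -1) ⊗ (1, 3) ⊗ (-9, -3, 3) + (1, 1) ⊗ (1, 1) ⊗ (-6, 6, 0), so rank(T) ≤ 2.
These bounds meet, so rank(T) = 2.

2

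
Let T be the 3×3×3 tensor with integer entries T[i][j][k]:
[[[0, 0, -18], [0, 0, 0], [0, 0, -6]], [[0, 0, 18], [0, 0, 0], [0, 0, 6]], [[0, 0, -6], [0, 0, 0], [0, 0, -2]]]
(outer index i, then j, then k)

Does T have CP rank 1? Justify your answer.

Yes

If T = a ∘ b ∘ c then every fibre of T is a multiple of the corresponding factor, so read the factors off the fibres through the nonzero entry T[0,0,2] = -18.
The mode-1 fibre T[:,0,2] = [-18, 18, -6] gives a = [3, -3, 1] (primitive direction); the mode-2 fibre T[0,:,2] = [-18, 0, -6] gives b = [3, 0, 1]; then c[k] = T[0,0,k] / (a[0]·b[0]) = [0, 0, -18] / 9 = [0, 0, -2].
Expanding [3, -3, 1] ∘ [3, 0, 1] ∘ [0, 0, -2] reproduces all 27 entries of T, so T = [3, -3, 1] ∘ [3, 0, 1] ∘ [0, 0, -2] and rank(T) ≤ 1.
Equivalently every frontal slice T[:,:,k] is c[k] times the rank-1 matrix [3, -3, 1] ∘ [3, 0, 1]. So T has rank 1 (it is nonzero).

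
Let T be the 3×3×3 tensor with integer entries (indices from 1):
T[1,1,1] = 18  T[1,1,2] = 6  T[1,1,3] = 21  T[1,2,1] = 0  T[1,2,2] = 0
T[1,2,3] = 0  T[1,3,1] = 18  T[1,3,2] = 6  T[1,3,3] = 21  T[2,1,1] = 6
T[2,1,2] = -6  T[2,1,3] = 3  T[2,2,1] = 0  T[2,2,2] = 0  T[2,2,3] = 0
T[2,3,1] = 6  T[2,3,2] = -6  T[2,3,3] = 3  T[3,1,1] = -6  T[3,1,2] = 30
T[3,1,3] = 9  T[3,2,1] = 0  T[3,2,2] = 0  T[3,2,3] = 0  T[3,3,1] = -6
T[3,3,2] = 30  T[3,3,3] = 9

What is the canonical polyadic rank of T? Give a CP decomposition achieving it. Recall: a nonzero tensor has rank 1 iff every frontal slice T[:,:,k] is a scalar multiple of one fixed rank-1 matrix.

rank(T) = 2

Lower bound: the mode-1 unfolding of T (rows indexed by i, columns by (j,k) = (1,1), (1,2), (1,3), (2,1), (2,2), (2,3), (3,1), (3,2), (3,3)) is [[18, 6, 21, 0, 0, 0, 18, 6, 21], [6, -6, 3, 0, 0, 0, 6, -6, 3], [-6, 30, 9, 0, 0, 0, -6, 30, 9]].
There the 2×2 minor on rows i ∈ {1, 2}, columns (j,k) ∈ {(1,1), (1,2)} is det [[18, 6], [6, -6]] = -144 ≠ 0, so this unfolding has rank ≥ 2; CP rank is at least every unfolding rank, so rank(T) ≥ 2. (This is only a lower bound: in general the CP rank may exceed every unfolding rank, so we still need to exhibit 2 rank-1 terms summing to T.)
Upper bound — finding two terms. Every mode-2 slice of T is a multiple of one matrix: T[:,j,:] = b[j]·M with b = [1, 0, 1] and M = [[18, 6, 21], [6, -6, 3], [-6, 30, 9]] (rows indexed by i, columns by k). So it suffices to write M as a sum of two rank-1 matrices.
The rows of M satisfy (row 1) = 4·(row 2) + (row 3), so splitting by rows, M = [4, 1, 0][6, -6, 3]ᵀ + [1, 0, 1][-6, 30, 9]ᵀ.
Hence T = [4, 1, 0] ⊗ [1, 0, 1] ⊗ [6, -6, 3] + [1, 0, 1] ⊗ [1, 0, 1] ⊗ [-6, 30, 9], so rank(T) ≤ 2.
These bounds meet, so rank(T) = 2.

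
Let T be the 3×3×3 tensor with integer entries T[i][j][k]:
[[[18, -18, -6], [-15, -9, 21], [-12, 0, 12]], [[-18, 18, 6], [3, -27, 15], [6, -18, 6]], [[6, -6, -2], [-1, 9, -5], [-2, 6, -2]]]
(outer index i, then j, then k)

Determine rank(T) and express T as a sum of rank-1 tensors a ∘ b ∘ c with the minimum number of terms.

rank(T) = 2

Lower bound: the mode-2 unfolding of T (rows indexed by j, columns by (i,k) = (0,0), (0,1), (0,2), (1,0), (1,1), (1,2), (2,0), (2,1), (2,2)) is [[18, -18, -6, -18, 18, 6, 6, -6, -2], [-15, -9, 21, 3, -27, 15, -1, 9, -5], [-12, 0, 12, 6, -18, 6, -2, 6, -2]].
There the 2×2 minor on rows j ∈ {0, 1}, columns (i,k) ∈ {(0,0), (0,1)} is det [[18, -18], [-15, -9]] = -432 ≠ 0, so this unfolding has rank ≥ 2; CP rank is at least every unfolding rank, so rank(T) ≥ 2. (Flattening ranks never certify an upper bound on CP rank; for that we must actually write T with 2 rank-1 terms.)
Upper bound — finding two terms. Write S_k = T[:,:,k] for the frontal slices: S₀ = [[18, -15, -12], [-18, 3, 6], [6, -1, -2]], S₁ = [[-18, -9, 0], [18, -27, -18], [-6, 9, 6]], S₂ = [[-6, 21, 12], [6, 15, 6], [-2, -5, -2]].
If T = a₁ ∘ b₁ ∘ c₁ + a₂ ∘ b₂ ∘ c₂ then each S_k = c₁[k]·a₁b₁ᵀ + c₂[k]·a₂b₂ᵀ. S₀ and S₁ are linearly independent, so a₁b₁ᵀ and a₂b₂ᵀ must span the same plane of matrices: they are the rank-1 matrices of the form x·S₀ + y·S₁.
The 2×2 minor of x·S₀ + y·S₁ on rows {0,1}, columns {0,1} is −216·x² − 432·xy + 648·y² = (-216)·(x + 3·y)(x − y), vanishing at (x:y) = (3:-1) and (1:1).
M₁ = 3·S₀ − S₁ = [[72, -36, -36], [-72, 36, 36], [24, -12, -12]] = 12·(3, -3, 1)(2, -1, -1)ᵀ and M₂ = S₀ + S₁ = [[0, -24, -12], [0, -24, -12], [0, 8, 4]] = (-4)·(3, 3, -1)(0, 2, 1)ᵀ, so take a₁ = (3, -3, 1), b₁ = (2, -1, -1), a₂ = (3, 3, -1), b₂ = (0, 2, 1).
Each slice is an integer combination of E₁ = a₁b₁ᵀ and E₂ = a₂b₂ᵀ: S₀ = 3·E₁ − E₂, S₁ = −3·E₁ − 3·E₂, S₂ = −E₁ + 3·E₂; reading off coefficients, c₁ = (3, -3, -1) and c₂ = (-1, -3, 3).
Hence T = (3, -3, 1) ∘ (2, -1, -1) ∘ (3, -3, -1) + (3, 3, -1) ∘ (0, 2, 1) ∘ (-1, -3, 3), so rank(T) ≤ 2.
These bounds meet, so rank(T) = 2.
Check entry T[2,0,0] = 6: (1)·(2)·(3) + (-1)·(0)·(-1) = 6.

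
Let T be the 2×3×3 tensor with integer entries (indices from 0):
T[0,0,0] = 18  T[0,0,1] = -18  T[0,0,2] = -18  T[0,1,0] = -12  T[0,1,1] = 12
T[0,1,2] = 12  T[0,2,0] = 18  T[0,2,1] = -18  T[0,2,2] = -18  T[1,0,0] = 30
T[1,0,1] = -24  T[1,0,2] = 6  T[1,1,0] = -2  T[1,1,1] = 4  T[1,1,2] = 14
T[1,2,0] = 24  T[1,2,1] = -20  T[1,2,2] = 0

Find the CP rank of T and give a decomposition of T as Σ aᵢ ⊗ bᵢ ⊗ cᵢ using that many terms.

rank(T) = 2

Lower bound: the mode-2 unfolding of T (rows indexed by j, columns by (i,k) = (0,0), (0,1), (0,2), (1,0), (1,1), (1,2)) is [[18, -18, -18, 30, -24, 6], [-12, 12, 12, -2, 4, 14], [18, -18, -18, 24, -20, 0]].
There the 2×2 minor on rows j ∈ {0, 1}, columns (i,k) ∈ {(0,0), (1,0)} is det [[18, 30], [-12, -2]] = 324 ≠ 0, so this unfolding has rank ≥ 2; CP rank is at least every unfolding rank, so rank(T) ≥ 2. (Unfolding ranks only ever bound the CP rank from below — rank(T) can be strictly larger than all of them — so the matching upper bound has to come from an explicit 2-term decomposition.)
Upper bound — finding two terms. Write S_k = T[:,:,k] for the frontal slices: S₀ = [[18, -12, 18], [30, -2, 24]], S₁ = [[-18, 12, -18], [-24, 4, -20]], S₂ = [[-18, 12, -18], [6, 14, 0]].
If T = a₁ ⊗ b₁ ⊗ c₁ + a₂ ⊗ b₂ ⊗ c₂ then each S_k = c₁[k]·a₁b₁ᵀ + c₂[k]·a₂b₂ᵀ. S₀ and S₁ are linearly independent, so a₁b₁ᵀ and a₂b₂ᵀ must span the same plane of matrices: they are the rank-1 matrices of the form x·S₀ + y·S₁.
The 2×2 minor of x·S₀ + y·S₁ on rows {0,1}, columns {0,1} is 324·x² − 540·xy + 216·y² = 108·(3·x − 2·y)(x − y), vanishing at (x:y) = (2:3) and (1:1).
M₁ = 2·S₀ + 3·S₁ = [[-18, 12, -18], [-12, 8, -12]] = (-2)·(3, 2)(3, -2, 3)ᵀ and M₂ = S₀ + S₁ = [[0, 0, 0], [6, 2, 4]] = 2·(0, 1)(3, 1, 2)ᵀ, so take a₁ = (3, 2), b₁ = (3, -2, 3), a₂ = (0, 1), b₂ = (3, 1, 2).
Each slice is an integer combination of E₁ = a₁b₁ᵀ and E₂ = a₂b₂ᵀ: S₀ = 2·E₁ + 6·E₂, S₁ = −2·E₁ − 4·E₂, S₂ = −2·E₁ + 6·E₂; reading off coefficients, c₁ = (2, -2, -2) and c₂ = (6, -4, 6).
Hence T = (3, 2) ⊗ (3, -2, 3) ⊗ (2, -2, -2) + (0, 1) ⊗ (3, 1, 2) ⊗ (6, -4, 6), so rank(T) ≤ 2.
These bounds meet, so rank(T) = 2.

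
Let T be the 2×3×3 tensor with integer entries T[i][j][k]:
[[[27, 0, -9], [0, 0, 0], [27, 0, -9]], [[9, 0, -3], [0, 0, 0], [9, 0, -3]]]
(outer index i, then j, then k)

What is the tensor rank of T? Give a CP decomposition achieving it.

Lower bound: T ≠ 0 (e.g. T[0,0,0] = 27), so rank(T) ≥ 1.
Upper bound: if T = a ∘ b ∘ c then every fibre of T is a multiple of the corresponding factor, so read the factors off the fibres through the nonzero entry T[0,0,0] = 27.
The mode-1 fibre T[:,0,0] = [27, 9] gives a = [3, 1] (primitive direction); the mode-2 fibre T[0,:,0] = [27, 0, 27] gives b = [1, 0, 1]; then c[k] = T[0,0,k] / (a[0]·b[0]) = [27, 0, -9] / 3 = [9, 0, -3].
Expanding [3, 1] ∘ [1, 0, 1] ∘ [9, 0, -3] reproduces all 18 entries of T, so T = [3, 1] ∘ [1, 0, 1] ∘ [9, 0, -3] and rank(T) ≤ 1.
These bounds meet, so rank(T) = 1.
Check entry T[0,0,1] = 0: (3)·(1)·(0) = 0.

rank(T) = 1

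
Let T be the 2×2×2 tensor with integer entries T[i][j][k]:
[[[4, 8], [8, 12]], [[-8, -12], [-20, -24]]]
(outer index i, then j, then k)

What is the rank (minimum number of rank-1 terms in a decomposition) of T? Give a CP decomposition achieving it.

Lower bound: the mode-3 unfolding of T (rows indexed by k, columns by (i,j) = (0,0), (0,1), (1,0), (1,1)) is [[4, 8, -8, -20], [8, 12, -12, -24]].
There the 2×2 minor on rows k ∈ {0, 1}, columns (i,j) ∈ {(0,0), (0,1)} is det [[4, 8], [8, 12]] = -16 ≠ 0, so this unfolding has rank ≥ 2; CP rank is at least every unfolding rank, so rank(T) ≥ 2. (Unfolding ranks only ever bound the CP rank from below — rank(T) can be strictly larger than all of them — so the matching upper bound has to come from an explicit 2-term decomposition.)
Upper bound — finding two terms. Write S_k = T[:,:,k] for the frontal slices: S₀ = [[4, 8], [-8, -20]], S₁ = [[8, 12], [-12, -24]].
If T = a₁ (x) b₁ (x) c₁ + a₂ (x) b₂ (x) c₂ then each S_k = c₁[k]·a₁b₁ᵀ + c₂[k]·a₂b₂ᵀ. S₀ and S₁ are linearly independent, so a₁b₁ᵀ and a₂b₂ᵀ must span the same plane of matrices: they are the rank-1 matrices of the form x·S₀ + y·S₁.
det(x·S₀ + y·S₁) is −16·x² − 64·xy − 48·y² = (-16)·(x + 3·y)(x + y), vanishing at (x:y) = (3:-1) and (1:-1).
M₁ = 3·S₀ − S₁ = [[4, 12], [-12, -36]] = 4·[1, -3][1, 3]ᵀ and M₂ = S₀ − S₁ = [[-4, -4], [4, 4]] = (-4)·[1, -1][1, 1]ᵀ, so take a₁ = [1, -3], b₁ = [1, 3], a₂ = [1, -1], b₂ = [1, 1].
Each slice is an integer combination of E₁ = a₁b₁ᵀ and E₂ = a₂b₂ᵀ: S₀ = 2·E₁ + 2·E₂, S₁ = 2·E₁ + 6·E₂; reading off coefficients, c₁ = [2, 2] and c₂ = [2, 6].
Hence T = [1, -3] (x) [1, 3] (x) [2, 2] + [1, -1] (x) [1, 1] (x) [2, 6], so rank(T) ≤ 2.
These bounds meet, so rank(T) = 2.

rank(T) = 2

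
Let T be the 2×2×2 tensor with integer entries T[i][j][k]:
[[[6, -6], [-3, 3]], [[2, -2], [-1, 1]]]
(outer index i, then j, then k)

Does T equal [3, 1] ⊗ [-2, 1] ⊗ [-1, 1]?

Reconstruct entrywise from the claimed factors. For example, T[0,1,0] = -3 and Σₗ aₗ[0]bₗ[1]cₗ[0] = (3)·(1)·(-1) = -3; checking all 8 entries, every one matches. The claim holds.

Yes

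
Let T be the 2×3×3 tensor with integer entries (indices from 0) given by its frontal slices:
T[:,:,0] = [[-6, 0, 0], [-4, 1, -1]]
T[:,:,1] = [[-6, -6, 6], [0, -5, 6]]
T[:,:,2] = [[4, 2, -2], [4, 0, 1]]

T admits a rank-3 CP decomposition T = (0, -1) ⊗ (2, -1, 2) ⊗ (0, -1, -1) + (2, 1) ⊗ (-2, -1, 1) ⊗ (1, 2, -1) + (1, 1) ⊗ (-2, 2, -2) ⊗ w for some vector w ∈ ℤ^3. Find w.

w = (1, -1, 0)

Subtract the known terms from T to get the rank-1 residual R = (1, 1) ⊗ (-2, 2, -2) ⊗ w, so R[i,j,k] = a[i]·b[j]·w[k]. Pick indices with nonzero a[0]·b[0] = (1)·(-2) = -2. Only the fibre through (0,0,·) is needed: R[0,0,:] = T[0,0,:] − Σₗ aₗ[0]bₗ[0]cₗ = [-6, -6, 4] − (0)·(2)·(0, -1, -1) − (2)·(-2)·(1, 2, -1) = [-2, 2, 0]. Then w[k] = R[0,0,k] / -2 for each k, giving w = [-2, 2, 0] / -2 = (1, -1, 0).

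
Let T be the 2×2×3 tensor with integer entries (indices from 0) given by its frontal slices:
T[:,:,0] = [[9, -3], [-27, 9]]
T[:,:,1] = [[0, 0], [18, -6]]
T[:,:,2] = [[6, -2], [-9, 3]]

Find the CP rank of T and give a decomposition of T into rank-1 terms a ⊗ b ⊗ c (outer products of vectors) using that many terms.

rank(T) = 2

Lower bound: the mode-1 unfolding of T (rows indexed by i, columns by (j,k) = (0,0), (0,1), (0,2), (1,0), (1,1), (1,2)) is [[9, 0, 6, -3, 0, -2], [-27, 18, -9, 9, -6, 3]].
There the 2×2 minor on rows i ∈ {0, 1}, columns (j,k) ∈ {(0,0), (0,1)} is det [[9, 0], [-27, 18]] = 162 ≠ 0, so this unfolding has rank ≥ 2; CP rank is at least every unfolding rank, so rank(T) ≥ 2. (Flattening ranks never certify an upper bound on CP rank; for that we must actually write T with 2 rank-1 terms.)
Upper bound — finding two terms. Every mode-2 slice of T is a multiple of one matrix: T[:,j,:] = b[j]·M with b = [3, -1] and M = [[3, 0, 2], [-9, 6, -3]] (rows indexed by i, columns by k). So it suffices to write M as a sum of two rank-1 matrices.
Splitting M by its rows (i = 0, 1), M = [1, 0][3, 0, 2]ᵀ + [0, 1][-9, 6, -3]ᵀ.
Hence T = [1, 0] ⊗ [3, -1] ⊗ [3, 0, 2] + [0, 1] ⊗ [3, -1] ⊗ [-9, 6, -3], so rank(T) ≤ 2.
These bounds meet, so rank(T) = 2.
Check entry T[0,1,0] = -3: (1)·(-1)·(3) + (0)·(-1)·(-9) = -3.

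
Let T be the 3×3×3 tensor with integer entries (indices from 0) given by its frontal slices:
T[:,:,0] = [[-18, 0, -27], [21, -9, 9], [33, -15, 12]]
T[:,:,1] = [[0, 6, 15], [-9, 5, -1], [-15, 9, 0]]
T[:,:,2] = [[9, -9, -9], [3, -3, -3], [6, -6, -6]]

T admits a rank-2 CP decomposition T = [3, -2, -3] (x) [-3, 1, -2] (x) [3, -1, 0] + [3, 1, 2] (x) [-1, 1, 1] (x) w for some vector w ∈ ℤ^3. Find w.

Subtract the known terms from T to get the rank-1 residual R = [3, 1, 2] (x) [-1, 1, 1] (x) w, so R[i,j,k] = a[i]·b[j]·w[k]. Pick indices with nonzero a[0]·b[0] = (3)·(-1) = -3. Only the fibre through (0,0,·) is needed: R[0,0,:] = T[0,0,:] − Σₗ aₗ[0]bₗ[0]cₗ = [-18, 0, 9] − (3)·(-3)·[3, -1, 0] = [9, -9, 9]. Then w[k] = R[0,0,k] / -3 for each k, giving w = [9, -9, 9] / -3 = [-3, 3, -3].

w = [-3, 3, -3]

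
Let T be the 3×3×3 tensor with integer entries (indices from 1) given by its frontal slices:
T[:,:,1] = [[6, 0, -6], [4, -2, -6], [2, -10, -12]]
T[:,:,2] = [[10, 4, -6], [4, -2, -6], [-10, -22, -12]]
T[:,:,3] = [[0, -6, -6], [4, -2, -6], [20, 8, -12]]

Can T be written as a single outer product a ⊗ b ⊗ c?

The mode-1 unfolding of T (rows indexed by i, columns by (j,k) = (1,1), (1,2), (1,3), (2,1), (2,2), (2,3), (3,1), (3,2), (3,3)) is [[6, 10, 0, 0, 4, -6, -6, -6, -6], [4, 4, 4, -2, -2, -2, -6, -6, -6], [2, -10, 20, -10, -22, 8, -12, -12, -12]].
There the 2×2 minor on rows i ∈ {1, 2}, columns (j,k) ∈ {(1,1), (1,2)} is det [[6, 10], [4, 4]] = -16 ≠ 0, so this unfolding has rank ≥ 2; CP rank is at least every unfolding rank, so rank(T) ≥ 2.
In particular rank(T) ≥ 2 > 1, so T is not rank-1.

No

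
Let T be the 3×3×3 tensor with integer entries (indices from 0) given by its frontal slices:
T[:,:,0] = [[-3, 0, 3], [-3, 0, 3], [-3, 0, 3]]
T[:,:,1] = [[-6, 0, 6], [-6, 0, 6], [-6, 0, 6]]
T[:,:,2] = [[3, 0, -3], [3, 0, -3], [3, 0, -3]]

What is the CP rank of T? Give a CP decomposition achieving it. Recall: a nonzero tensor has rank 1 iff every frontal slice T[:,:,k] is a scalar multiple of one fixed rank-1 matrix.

rank(T) = 1

Lower bound: T ≠ 0 (e.g. T[0,0,0] = -3), so rank(T) ≥ 1.
Upper bound: if T = a ⊗ b ⊗ c then every fibre of T is a multiple of the corresponding factor, so read the factors off the fibres through the nonzero entry T[0,0,0] = -3.
The mode-1 fibre T[:,0,0] = [-3, -3, -3] gives a = [1, 1, 1] (primitive direction); the mode-2 fibre T[0,:,0] = [-3, 0, 3] gives b = [1, 0, -1]; then c[k] = T[0,0,k] / (a[0]·b[0]) = [-3, -6, 3] / 1 = [-3, -6, 3].
Expanding [1, 1, 1] ⊗ [1, 0, -1] ⊗ [-3, -6, 3] reproduces all 27 entries of T, so T = [1, 1, 1] ⊗ [1, 0, -1] ⊗ [-3, -6, 3] and rank(T) ≤ 1.
These bounds meet, so rank(T) = 1.
Check entry T[1,1,0] = 0: (1)·(0)·(-3) = 0.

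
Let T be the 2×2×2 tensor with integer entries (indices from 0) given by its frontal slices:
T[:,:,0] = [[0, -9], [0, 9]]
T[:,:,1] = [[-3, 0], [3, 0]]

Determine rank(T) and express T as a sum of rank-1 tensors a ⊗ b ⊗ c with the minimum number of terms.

rank(T) = 2

Lower bound: the mode-2 unfolding of T (rows indexed by j, columns by (i,k) = (0,0), (0,1), (1,0), (1,1)) is [[0, -3, 0, 3], [-9, 0, 9, 0]].
There the 2×2 minor on rows j ∈ {0, 1}, columns (i,k) ∈ {(0,0), (0,1)} is det [[0, -3], [-9, 0]] = -27 ≠ 0, so this unfolding has rank ≥ 2; CP rank is at least every unfolding rank, so rank(T) ≥ 2. (Flattening ranks never certify an upper bound on CP rank; for that we must actually write T with 2 rank-1 terms.)
Upper bound — finding two terms. Every mode-1 slice of T is a multiple of one matrix: T[i,:,:] = a[i]·M with a = [1, -1] and M = [[0, -3], [-9, 0]] (rows indexed by j, columns by k). So it suffices to write M as a sum of two rank-1 matrices.
Splitting M by its rows (j = 0, 1), M = [1, 0][0, -3]ᵀ + [0, 1][-9, 0]ᵀ.
Hence T = [1, -1] ⊗ [1, 0] ⊗ [0, -3] + [1, -1] ⊗ [0, 1] ⊗ [-9, 0], so rank(T) ≤ 2.
These bounds meet, so rank(T) = 2.
Check entry T[0,1,1] = 0: (1)·(0)·(-3) + (1)·(1)·(0) = 0.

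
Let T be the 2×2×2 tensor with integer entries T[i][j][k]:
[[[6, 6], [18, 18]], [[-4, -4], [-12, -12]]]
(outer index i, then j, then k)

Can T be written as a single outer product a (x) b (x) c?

If T = a (x) b (x) c then every fibre of T is a multiple of the corresponding factor, so read the factors off the fibres through the nonzero entry T[0,0,0] = 6.
The mode-1 fibre T[:,0,0] = [6, -4] gives a = (3, -2) (primitive direction); the mode-2 fibre T[0,:,0] = [6, 18] gives b = (1, 3); then c[k] = T[0,0,k] / (a[0]·b[0]) = [6, 6] / 3 = (2, 2).
Expanding (3, -2) (x) (1, 3) (x) (2, 2) reproduces all 8 entries of T, so T = (3, -2) (x) (1, 3) (x) (2, 2) and rank(T) ≤ 1.
Equivalently every frontal slice T[:,:,k] is c[k] times the rank-1 matrix (3, -2) (x) (1, 3). So T has rank 1 (it is nonzero).

Yes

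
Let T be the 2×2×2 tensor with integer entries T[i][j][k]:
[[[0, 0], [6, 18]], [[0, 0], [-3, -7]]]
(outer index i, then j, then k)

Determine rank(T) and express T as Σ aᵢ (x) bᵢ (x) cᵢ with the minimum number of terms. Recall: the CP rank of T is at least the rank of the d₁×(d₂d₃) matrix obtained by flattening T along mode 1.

Lower bound: the mode-3 unfolding of T (rows indexed by k, columns by (i,j) = (0,0), (0,1), (1,0), (1,1)) is [[0, 6, 0, -3], [0, 18, 0, -7]].
There the 2×2 minor on rows k ∈ {0, 1}, columns (i,j) ∈ {(0,1), (1,1)} is det [[6, -3], [18, -7]] = 12 ≠ 0, so this unfolding has rank ≥ 2; CP rank is at least every unfolding rank, so rank(T) ≥ 2. (This is only a lower bound: in general the CP rank may exceed every unfolding rank, so we still need to exhibit 2 rank-1 terms summing to T.)
Upper bound — finding two terms. Every mode-2 slice of T is a multiple of one matrix: T[:,j,:] = b[j]·M with b = (0, 1) and M = [[6, 18], [-3, -7]] (rows indexed by i, columns by k). So it suffices to write M as a sum of two rank-1 matrices.
Splitting M by its rows (i = 0, 1), M = (1, 0)(6, 18)ᵀ + (0, 1)(-3, -7)ᵀ.
Hence T = (1, 0) (x) (0, 1) (x) (6, 18) + (0, 1) (x) (0, 1) (x) (-3, -7), so rank(T) ≤ 2.
These bounds meet, so rank(T) = 2.
Check entry T[1,0,0] = 0: (0)·(0)·(6) + (1)·(0)·(-3) = 0.

rank(T) = 2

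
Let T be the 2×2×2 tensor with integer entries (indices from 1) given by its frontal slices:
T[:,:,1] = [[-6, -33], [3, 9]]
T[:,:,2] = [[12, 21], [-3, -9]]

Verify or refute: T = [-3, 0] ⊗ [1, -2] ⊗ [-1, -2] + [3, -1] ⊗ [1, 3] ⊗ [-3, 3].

No

Reconstruct entry (1,1,2) from the claimed factors: Σₗ aₗ[1]bₗ[1]cₗ[2] = (-3)·(1)·(-2) + (3)·(1)·(3) = 15, but T[1,1,2] = 12. The claim is false.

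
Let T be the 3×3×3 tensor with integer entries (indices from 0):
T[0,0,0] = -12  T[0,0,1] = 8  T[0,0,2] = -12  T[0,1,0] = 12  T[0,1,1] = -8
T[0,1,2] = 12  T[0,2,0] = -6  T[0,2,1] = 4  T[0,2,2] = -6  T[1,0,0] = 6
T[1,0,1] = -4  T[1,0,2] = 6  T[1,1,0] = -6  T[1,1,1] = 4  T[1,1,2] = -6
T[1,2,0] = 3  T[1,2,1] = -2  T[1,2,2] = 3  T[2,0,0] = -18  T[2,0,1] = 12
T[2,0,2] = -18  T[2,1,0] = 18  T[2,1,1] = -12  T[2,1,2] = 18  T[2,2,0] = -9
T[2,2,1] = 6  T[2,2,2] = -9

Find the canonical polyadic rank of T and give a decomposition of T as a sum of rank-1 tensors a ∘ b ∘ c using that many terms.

rank(T) = 1

Lower bound: T ≠ 0 (e.g. T[0,0,0] = -12), so rank(T) ≥ 1.
Upper bound: the mode-1 fibre T[:,0,0] = [-12, 6, -18] gives a = [2, -1, 3] (primitive direction); the mode-2 fibre T[0,:,0] = [-12, 12, -6] gives b = [2, -2, 1]; then c[k] = T[0,0,k] / (a[0]·b[0]) = [-12, 8, -12] / 4 = [-3, 2, -3].
Expanding [2, -1, 3] ∘ [2, -2, 1] ∘ [-3, 2, -3] reproduces all 27 entries of T, so T = [2, -1, 3] ∘ [2, -2, 1] ∘ [-3, 2, -3] and rank(T) ≤ 1.
These bounds meet, so rank(T) = 1.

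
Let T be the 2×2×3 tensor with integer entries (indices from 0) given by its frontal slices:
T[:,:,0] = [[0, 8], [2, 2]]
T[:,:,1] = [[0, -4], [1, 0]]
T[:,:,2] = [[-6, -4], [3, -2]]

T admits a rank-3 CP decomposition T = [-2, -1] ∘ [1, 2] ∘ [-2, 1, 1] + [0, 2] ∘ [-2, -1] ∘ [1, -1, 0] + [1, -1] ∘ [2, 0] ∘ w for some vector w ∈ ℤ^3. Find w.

Subtract the known terms from T to get the rank-1 residual R = [1, -1] ∘ [2, 0] ∘ w, so R[i,j,k] = a[i]·b[j]·w[k]. Pick indices with nonzero a[0]·b[0] = (1)·(2) = 2. Only the fibre through (0,0,·) is needed: R[0,0,:] = T[0,0,:] − Σₗ aₗ[0]bₗ[0]cₗ = [0, 0, -6] − (-2)·(1)·[-2, 1, 1] − (0)·(-2)·[1, -1, 0] = [-4, 2, -4]. Then w[k] = R[0,0,k] / 2 for each k, giving w = [-4, 2, -4] / 2 = [-2, 1, -2].

w = [-2, 1, -2]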